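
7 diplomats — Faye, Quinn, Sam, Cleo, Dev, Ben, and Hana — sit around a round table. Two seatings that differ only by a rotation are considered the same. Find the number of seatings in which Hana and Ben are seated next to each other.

Treat {Hana, Ben} as one unit (2 internal orders) and seat the resulting 6 units around the table: (5)! circular arrangements.
So 2 × (5)! = 2 × 120 = 240.

240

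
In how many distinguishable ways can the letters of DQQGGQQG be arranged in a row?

280

DQQGGQQG has 8 letters with G appearing 3 times and Q appearing 4 times.
So there are 8! / (4!·3!) = 280 distinguishable arrangements.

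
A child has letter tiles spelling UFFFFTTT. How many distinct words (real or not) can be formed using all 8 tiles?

280

Letter multiplicities in UFFFFTTT: F×4, T×3, U×1.
The number of distinct arrangements is 8!/(4!·3!) = 40320/144 = 280.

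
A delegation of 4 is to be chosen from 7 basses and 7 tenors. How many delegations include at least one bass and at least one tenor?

Total 4-person selections from all 14: C(14,4) = 1001.
Subtract selections that omit an entire group: no basses → C(7,4) = 35; no tenors → C(7,4) = 35.
Both groups omitted at once is impossible, so 1001 − 70 = 931.

931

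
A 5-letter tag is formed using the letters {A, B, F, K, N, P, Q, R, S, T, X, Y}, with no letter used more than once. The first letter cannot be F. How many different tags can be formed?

The first letter has 12−1 = 11 choices (anything except F).
The remaining 4 letters are filled from the other 11 symbols without repetition: 11 × 10 × 9 × 8 = 7920.
Total: 11 × 7920 = 87120.

87120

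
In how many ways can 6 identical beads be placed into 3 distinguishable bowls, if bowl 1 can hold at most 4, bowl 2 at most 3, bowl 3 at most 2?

9

Without the upper bounds there are C(8,2) = 28 ways to split 6 among 3 bowls.
Subtract solutions that violate a single cap (substitute x_i' = x_i − (cap_i+1)): x_1 ≥ 5 gives C(3,2) = 3; x_2 ≥ 4 gives C(4,2) = 6; x_3 ≥ 3 gives C(5,2) = 10. Together 19.
No two caps can be exceeded simultaneously, so the pair terms are all 0.
By inclusion–exclusion the count is 28 − 19 + 0 = 9.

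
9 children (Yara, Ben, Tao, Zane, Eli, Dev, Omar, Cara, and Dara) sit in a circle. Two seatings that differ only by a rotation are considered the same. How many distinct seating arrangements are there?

Fix one person's seat to break rotational symmetry; the remaining 8 people can be arranged in (8)! = 40320 ways.

40320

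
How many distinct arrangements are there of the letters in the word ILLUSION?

10080

Letter multiplicities in ILLUSION: I×2, L×2, N×1, O×1, S×1, U×1.
Dividing 8! = 40320 by 2!·2! = 4 for the repeated letters gives 10080.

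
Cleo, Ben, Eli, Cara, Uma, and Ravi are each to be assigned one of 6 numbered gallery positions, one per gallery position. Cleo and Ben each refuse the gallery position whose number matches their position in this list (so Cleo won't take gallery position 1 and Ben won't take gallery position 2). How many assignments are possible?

504

Let Aᵢ (for i ∈ {1, 2}) be the placements that put person i in their forbidden gallery position. Any j of these fix j positions, leaving (6−j)! ways to fill the rest, and there are C(2,j) ways to pick which j.
By inclusion–exclusion, the number of valid placements is Σ_{j=0}^{2} (−1)^j C(2,j)·(6−j)!.
Computing: 720 − 240 + 24 = 504.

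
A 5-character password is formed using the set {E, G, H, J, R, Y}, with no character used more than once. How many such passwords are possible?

720

With no repetition, fill the 5 characters in order: 6 choices, then 5, down to 2.
That product is 6 × 5 × 4 × 3 × 2 = 720.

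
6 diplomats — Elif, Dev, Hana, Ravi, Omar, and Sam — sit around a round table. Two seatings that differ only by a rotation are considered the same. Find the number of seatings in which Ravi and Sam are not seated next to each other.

Without the restriction there are (5)! = 120 seatings.
Seatings with Ravi beside Sam: treat them as a block with 2 internal orders, giving 2 × (4)! = 48.
Subtracting, 120 − 48 = 72.

72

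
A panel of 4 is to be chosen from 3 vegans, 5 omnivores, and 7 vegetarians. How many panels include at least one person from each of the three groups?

630

Total 4-person selections from all 15: C(15,4) = 1365.
Selections missing a whole group: no vegans → C(12,4) = 495; no omnivores → C(10,4) = 210; no vegetarians → C(8,4) = 70.
Add back selections omitting two groups (i.e. drawn from a single group): C(3,4) + C(5,4) + C(7,4) = 40.
By inclusion–exclusion: 1365 − 775 + 40 = 630.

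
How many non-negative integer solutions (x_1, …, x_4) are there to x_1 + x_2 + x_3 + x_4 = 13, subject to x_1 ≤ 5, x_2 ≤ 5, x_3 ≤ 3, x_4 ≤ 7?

Without the upper bounds there are C(16,3) = 560 ways to split 13 among 4 variables.
Subtract solutions that violate a single cap (substitute x_i' = x_i − (cap_i+1)): x_1 ≥ 6 gives C(10,3) = 120; x_2 ≥ 6 gives C(10,3) = 120; x_3 ≥ 4 gives C(12,3) = 220; x_4 ≥ 8 gives C(8,3) = 56. Together 516.
Add back pairs where two caps are both exceeded: 4 + 20 + 0 + 20 + 0 + 4 = 48.
By inclusion–exclusion the count is 560 − 516 + 48 = 92.

92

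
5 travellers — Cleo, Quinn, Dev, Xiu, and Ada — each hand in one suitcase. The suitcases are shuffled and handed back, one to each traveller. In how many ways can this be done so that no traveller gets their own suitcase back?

44

Let Aᵢ be the assignments in which traveller i gets their own suitcase. We want the size of the complement of A₁∪…∪A_5.
By inclusion–exclusion this is Σ_{j=0}^{5} (−1)^j C(5,j)·(5−j)!.
Computing: 120 − 120 + 60 − 20 + 5 − 1 = 44.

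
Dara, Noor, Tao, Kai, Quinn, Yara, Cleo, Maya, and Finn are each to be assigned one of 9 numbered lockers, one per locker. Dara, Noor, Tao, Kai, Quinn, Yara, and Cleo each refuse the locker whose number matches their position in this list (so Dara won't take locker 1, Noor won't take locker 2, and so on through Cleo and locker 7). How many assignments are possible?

Let Aᵢ (for 1 ≤ i ≤ 7) be the placements that put person i in their forbidden locker. Any j of these fix j positions, leaving (9−j)! ways to fill the rest, and there are C(7,j) ways to pick which j.
By inclusion–exclusion, the number of valid placements is Σ_{j=0}^{7} (−1)^j C(7,j)·(9−j)!.
Computing: 362880 − 282240 + 105840 − 25200 + 4200 − 504 + 42 − 2 = 165016.

165016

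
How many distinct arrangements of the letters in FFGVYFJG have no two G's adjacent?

There are 8!/(3!·2!) = 3360 arrangements of FFGVYFJG in total.
If the two G's are adjacent, glue them into one block, leaving 7 items to arrange: (7)!/(3!) = 840 ways.
Hence 3360 − 840 = 2520.

2520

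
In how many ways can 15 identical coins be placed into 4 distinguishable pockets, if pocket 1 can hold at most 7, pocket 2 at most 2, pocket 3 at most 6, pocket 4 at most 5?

Ignoring the caps, the number of non-negative solutions to x_1+…+x_4 = 15 is C(18,3) = 816.
Subtract solutions that violate a single cap (substitute x_i' = x_i − (cap_i+1)): x_1 ≥ 8 gives C(10,3) = 120; x_2 ≥ 3 gives C(15,3) = 455; x_3 ≥ 7 gives C(11,3) = 165; x_4 ≥ 6 gives C(12,3) = 220. Together 960.
Add back pairs where two caps are both exceeded: 35 + 1 + 4 + 56 + 84 + 10 = 190.
By inclusion–exclusion the count is 816 − 960 + 190 = 46.

46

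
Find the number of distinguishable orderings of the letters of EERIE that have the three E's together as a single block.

Treat the 3 copies of E as a single block. The multiset to arrange is then {EEE, I, R}, 3 items in all.
All 3 items are distinct, so there are (3)! = 6 arrangements.

6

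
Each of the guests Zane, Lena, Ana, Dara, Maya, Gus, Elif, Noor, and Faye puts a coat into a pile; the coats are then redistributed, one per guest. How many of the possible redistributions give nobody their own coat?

This is the derangement count D_9: permutations of 9 items with no fixed point.
By inclusion–exclusion this is Σ_{j=0}^{9} (−1)^j C(9,j)·(9−j)!.
Computing: 362880 − 362880 + 181440 − 60480 + 15120 − 3024 + 504 − 72 + 9 − 1 = 133496.

133496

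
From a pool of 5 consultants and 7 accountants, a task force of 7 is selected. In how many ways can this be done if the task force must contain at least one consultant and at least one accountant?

With no constraint there are C(12,7) = 792 possible selections.
Subtract selections that omit an entire group: no consultants → C(7,7) = 1; no accountants → C(5,7) = 0.
Both groups omitted at once is impossible, so 792 − 1 = 791.

791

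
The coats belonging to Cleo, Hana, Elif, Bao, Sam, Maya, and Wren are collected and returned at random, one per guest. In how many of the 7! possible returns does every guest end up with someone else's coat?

1854

Count assignments avoiding every fixed point. For any j of the 7 guests fixed to their own coat, the other 7−j can be arranged in (7−j)! ways.
By inclusion–exclusion this is Σ_{j=0}^{7} (−1)^j C(7,j)·(7−j)!.
Computing: 5040 − 5040 + 2520 − 840 + 210 − 42 + 7 − 1 = 1854.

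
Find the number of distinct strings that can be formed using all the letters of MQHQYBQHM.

15120

The 9 letters of MQHQYBQHM have repeats: H appearing twice, M appearing twice, and Q appearing 3 times.
The number of distinct arrangements is 9!/(3!·2!·2!) = 362880/24 = 15120.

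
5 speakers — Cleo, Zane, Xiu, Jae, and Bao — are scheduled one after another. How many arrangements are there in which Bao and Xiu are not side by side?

72

Of the 5! = 120 arrangements, those with Bao and Xiu adjacent number 2 × 4! = 48 (treat the pair as a block with 2 internal orders).
Complementary counting: 120 − 48 = 72.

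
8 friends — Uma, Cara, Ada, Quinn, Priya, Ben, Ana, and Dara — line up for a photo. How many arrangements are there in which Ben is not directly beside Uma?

Of the 8! = 40320 arrangements, those with Ben and Uma adjacent number 2 × 7! = 10080 (treat the pair as a block with 2 internal orders).
So 40320 − 10080 = 30240 arrangements keep them apart.

30240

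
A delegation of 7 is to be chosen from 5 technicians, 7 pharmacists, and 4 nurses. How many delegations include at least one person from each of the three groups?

10283

With no constraint there are C(16,7) = 11440 possible selections.
Selections missing a whole group: no technicians → C(11,7) = 330; no pharmacists → C(9,7) = 36; no nurses → C(12,7) = 792.
Add back selections omitting two groups (i.e. drawn from a single group): C(5,7) + C(7,7) + C(4,7) = 1.
By inclusion–exclusion: 11440 − 1158 + 1 = 10283.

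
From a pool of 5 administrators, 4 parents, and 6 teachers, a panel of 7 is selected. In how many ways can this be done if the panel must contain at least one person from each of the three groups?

5949

With no constraint there are C(15,7) = 6435 possible selections.
Selections missing a whole group: no administrators → C(10,7) = 120; no parents → C(11,7) = 330; no teachers → C(9,7) = 36.
Add back selections omitting two groups (i.e. drawn from a single group): C(5,7) + C(4,7) + C(6,7) = 0.
By inclusion–exclusion: 6435 − 486 + 0 = 5949.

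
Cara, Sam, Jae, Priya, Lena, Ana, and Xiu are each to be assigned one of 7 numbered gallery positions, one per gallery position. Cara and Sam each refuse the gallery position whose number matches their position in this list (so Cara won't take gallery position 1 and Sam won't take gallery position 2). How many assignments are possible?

3720

Let Aᵢ (for i ∈ {1, 2}) be the placements that put person i in their forbidden gallery position. Any j of these fix j positions, leaving (7−j)! ways to fill the rest, and there are C(2,j) ways to pick which j.
By inclusion–exclusion, the number of valid placements is Σ_{j=0}^{2} (−1)^j C(2,j)·(7−j)!.
Computing: 5040 − 1440 + 120 = 3720.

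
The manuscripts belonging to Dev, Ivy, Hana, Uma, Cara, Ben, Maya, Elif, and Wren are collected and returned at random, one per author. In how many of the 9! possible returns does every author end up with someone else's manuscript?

133496

Count assignments avoiding every fixed point. For any j of the 9 authors fixed to their own manuscript, the other 9−j can be arranged in (9−j)! ways.
By inclusion–exclusion this is Σ_{j=0}^{9} (−1)^j C(9,j)·(9−j)!.
Computing: 362880 − 362880 + 181440 − 60480 + 15120 − 3024 + 504 − 72 + 9 − 1 = 133496.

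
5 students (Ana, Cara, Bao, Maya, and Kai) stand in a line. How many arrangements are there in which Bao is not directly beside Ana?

72

There are 5! = 120 arrangements in all. If Bao and Ana are adjacent, merging them into one block gives 2·(4)! = 48 arrangements.
So 120 − 48 = 72 arrangements keep them apart.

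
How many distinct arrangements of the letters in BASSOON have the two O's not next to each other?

There are 7!/(2!·2!) = 1260 arrangements of BASSOON in total.
Arrangements with the O's together: treat OO as one letter, giving (6)!/(2!) = 360.
Subtracting, 1260 − 360 = 900 arrangements keep the O's apart.

900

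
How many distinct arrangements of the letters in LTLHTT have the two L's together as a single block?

Treat the 2 copies of L as a single block. The multiset to arrange is then {LL, H, T, T, T}, 5 items in all.
That gives (5)!/(3!) = 20 arrangements.

20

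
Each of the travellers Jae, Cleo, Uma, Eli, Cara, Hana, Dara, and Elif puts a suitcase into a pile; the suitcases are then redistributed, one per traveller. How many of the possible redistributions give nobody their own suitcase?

Count assignments avoiding every fixed point. For any j of the 8 travellers fixed to their own suitcase, the other 8−j can be arranged in (8−j)! ways.
By inclusion–exclusion this is Σ_{j=0}^{8} (−1)^j C(8,j)·(8−j)!.
Computing: 40320 − 40320 + 20160 − 6720 + 1680 − 336 + 56 − 8 + 1 = 14833.

14833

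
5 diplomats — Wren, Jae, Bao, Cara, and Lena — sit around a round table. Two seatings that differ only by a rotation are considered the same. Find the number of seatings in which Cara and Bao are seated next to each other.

Treat {Cara, Bao} as one unit (2 internal orders) and seat the resulting 4 units around the table: (3)! circular arrangements.
So 2 × (3)! = 2 × 6 = 12.

12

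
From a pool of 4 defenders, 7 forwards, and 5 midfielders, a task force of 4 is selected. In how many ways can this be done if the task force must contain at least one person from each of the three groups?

910

Total 4-person selections from all 16: C(16,4) = 1820.
Selections missing a whole group: no defenders → C(12,4) = 495; no forwards → C(9,4) = 126; no midfielders → C(11,4) = 330.
Add back selections omitting two groups (i.e. drawn from a single group): C(4,4) + C(7,4) + C(5,4) = 41.
By inclusion–exclusion: 1820 − 951 + 41 = 910.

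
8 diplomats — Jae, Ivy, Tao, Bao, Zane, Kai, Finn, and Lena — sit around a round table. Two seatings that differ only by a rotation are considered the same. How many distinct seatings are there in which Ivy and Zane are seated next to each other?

Glue Ivy and Zane into a block (2 internal orders). Seating 7 units around a circle gives (6)! arrangements.
So 2 × (6)! = 2 × 720 = 1440.

1440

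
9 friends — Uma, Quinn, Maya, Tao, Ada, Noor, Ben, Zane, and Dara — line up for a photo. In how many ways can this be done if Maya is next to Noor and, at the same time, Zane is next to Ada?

20160

Treat {Maya,Noor} as one block (2 orders) and {Zane,Ada} as another (2 orders).
That leaves 7 units to arrange: 2 × 2 × 7! = 4 × 5040 = 20160.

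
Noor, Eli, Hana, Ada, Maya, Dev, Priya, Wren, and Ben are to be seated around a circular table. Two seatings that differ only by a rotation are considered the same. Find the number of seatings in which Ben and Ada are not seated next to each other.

30240

Without the restriction there are (8)! = 40320 seatings.
Seatings with Ben beside Ada: treat them as a block with 2 internal orders, giving 2 × (7)! = 10080.
Subtracting, 40320 − 10080 = 30240.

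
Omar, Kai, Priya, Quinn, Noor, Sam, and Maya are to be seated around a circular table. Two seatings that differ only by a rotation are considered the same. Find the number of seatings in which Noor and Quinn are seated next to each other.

Glue Noor and Quinn into a block (2 internal orders). Seating 6 units around a circle gives (5)! arrangements.
So 2 × (5)! = 2 × 120 = 240.

240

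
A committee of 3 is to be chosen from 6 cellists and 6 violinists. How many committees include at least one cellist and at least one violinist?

With no constraint there are C(12,3) = 220 possible selections.
Selections missing a whole group: no cellists → C(6,3) = 20; no violinists → C(6,3) = 20.
Both groups omitted at once is impossible, so 220 − 40 = 180.

180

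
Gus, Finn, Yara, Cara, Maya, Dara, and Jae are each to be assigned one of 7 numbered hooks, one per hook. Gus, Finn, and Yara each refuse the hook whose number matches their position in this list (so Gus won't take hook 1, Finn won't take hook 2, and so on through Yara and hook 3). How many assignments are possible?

3216

Let Aᵢ (for i ∈ {1, 2, 3}) be the placements that put person i in their forbidden hook. Any j of these fix j positions, leaving (7−j)! ways to fill the rest, and there are C(3,j) ways to pick which j.
By inclusion–exclusion, the number of valid placements is Σ_{j=0}^{3} (−1)^j C(3,j)·(7−j)!.
Computing: 5040 − 2160 + 360 − 24 = 3216.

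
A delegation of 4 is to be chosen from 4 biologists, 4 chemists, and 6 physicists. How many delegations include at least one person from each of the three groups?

528

With no constraint there are C(14,4) = 1001 possible selections.
Subtract selections that omit an entire group: no biologists → C(10,4) = 210; no chemists → C(10,4) = 210; no physicists → C(8,4) = 70.
Add back selections omitting two groups (i.e. drawn from a single group): C(4,4) + C(4,4) + C(6,4) = 17.
By inclusion–exclusion: 1001 − 490 + 17 = 528.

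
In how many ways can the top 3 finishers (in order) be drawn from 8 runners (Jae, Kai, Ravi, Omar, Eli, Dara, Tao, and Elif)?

336

This is an ordered selection of 3 from 8: P(8,3).
That gives 8 × 7 × 6 = 336.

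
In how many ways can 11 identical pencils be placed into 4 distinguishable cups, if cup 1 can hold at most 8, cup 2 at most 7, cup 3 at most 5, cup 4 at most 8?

268

By stars and bars, unrestricted non-negative solutions to x_1+…+x_4 = 11 number C(11+3,3) = 364.
Subtract solutions that violate a single cap (substitute x_i' = x_i − (cap_i+1)): x_1 ≥ 9 gives C(5,3) = 10; x_2 ≥ 8 gives C(6,3) = 20; x_3 ≥ 6 gives C(8,3) = 56; x_4 ≥ 9 gives C(5,3) = 10. Together 96.
No two caps can be exceeded simultaneously, so the pair terms are all 0.
By inclusion–exclusion the count is 364 − 96 + 0 = 268.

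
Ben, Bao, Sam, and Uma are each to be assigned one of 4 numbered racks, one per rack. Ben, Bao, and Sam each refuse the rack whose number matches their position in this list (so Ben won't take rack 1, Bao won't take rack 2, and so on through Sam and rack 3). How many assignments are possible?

11

Let Aᵢ (for i ∈ {1, 2, 3}) be the placements that put person i in their forbidden rack. Any j of these fix j positions, leaving (4−j)! ways to fill the rest, and there are C(3,j) ways to pick which j.
By inclusion–exclusion, the number of valid placements is Σ_{j=0}^{3} (−1)^j C(3,j)·(4−j)!.
Computing: 24 − 18 + 6 − 1 = 11.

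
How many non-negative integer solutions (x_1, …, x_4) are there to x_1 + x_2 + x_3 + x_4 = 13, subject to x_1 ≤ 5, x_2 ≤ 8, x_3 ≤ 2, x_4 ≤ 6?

95

Ignoring the caps, the number of non-negative solutions to x_1+…+x_4 = 13 is C(16,3) = 560.
Subtract solutions that violate a single cap (substitute x_i' = x_i − (cap_i+1)): x_1 ≥ 6 gives C(10,3) = 120; x_2 ≥ 9 gives C(7,3) = 35; x_3 ≥ 3 gives C(13,3) = 286; x_4 ≥ 7 gives C(9,3) = 84. Together 525.
Add back pairs where two caps are both exceeded: 0 + 35 + 1 + 4 + 0 + 20 = 60.
By inclusion–exclusion the count is 560 − 525 + 60 = 95.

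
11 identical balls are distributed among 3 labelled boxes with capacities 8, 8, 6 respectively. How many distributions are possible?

By stars and bars, unrestricted non-negative solutions to x_1+…+x_3 = 11 number C(11+2,2) = 78.
Subtract solutions that violate a single cap (substitute x_i' = x_i − (cap_i+1)): x_1 ≥ 9 gives C(4,2) = 6; x_2 ≥ 9 gives C(4,2) = 6; x_3 ≥ 7 gives C(6,2) = 15. Together 27.
No two caps can be exceeded simultaneously, so the pair terms are all 0.
By inclusion–exclusion the count is 78 − 27 + 0 = 51.

51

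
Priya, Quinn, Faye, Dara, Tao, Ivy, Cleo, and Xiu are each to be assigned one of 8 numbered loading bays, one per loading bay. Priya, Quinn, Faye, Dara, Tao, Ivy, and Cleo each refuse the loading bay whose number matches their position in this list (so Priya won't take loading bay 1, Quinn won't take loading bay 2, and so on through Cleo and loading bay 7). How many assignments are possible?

Let Aᵢ (for 1 ≤ i ≤ 7) be the placements that put person i in their forbidden loading bay. Any j of these fix j positions, leaving (8−j)! ways to fill the rest, and there are C(7,j) ways to pick which j.
By inclusion–exclusion, the number of valid placements is Σ_{j=0}^{7} (−1)^j C(7,j)·(8−j)!.
Computing: 40320 − 35280 + 15120 − 4200 + 840 − 126 + 14 − 1 = 16687.

16687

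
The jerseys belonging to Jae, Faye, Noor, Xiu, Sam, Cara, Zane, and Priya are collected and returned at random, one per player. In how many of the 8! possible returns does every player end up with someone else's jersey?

Let Aᵢ be the assignments in which player i gets their old jersey. We want the size of the complement of A₁∪…∪A_8.
By inclusion–exclusion this is Σ_{j=0}^{8} (−1)^j C(8,j)·(8−j)!.
Computing: 40320 − 40320 + 20160 − 6720 + 1680 − 336 + 56 − 8 + 1 = 14833.

14833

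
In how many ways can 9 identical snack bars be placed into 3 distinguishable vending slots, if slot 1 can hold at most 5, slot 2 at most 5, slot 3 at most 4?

Ignoring the caps, the number of non-negative solutions to x_1+…+x_3 = 9 is C(11,2) = 55.
Subtract solutions that violate a single cap (substitute x_i' = x_i − (cap_i+1)): x_1 ≥ 6 gives C(5,2) = 10; x_2 ≥ 6 gives C(5,2) = 10; x_3 ≥ 5 gives C(6,2) = 15. Together 35.
No two caps can be exceeded simultaneously, so the pair terms are all 0.
By inclusion–exclusion the count is 55 − 35 + 0 = 20.

20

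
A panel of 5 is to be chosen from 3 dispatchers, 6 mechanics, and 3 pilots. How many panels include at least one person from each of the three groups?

Total 5-person selections from all 12: C(12,5) = 792.
Selections missing a whole group: no dispatchers → C(9,5) = 126; no mechanics → C(6,5) = 6; no pilots → C(9,5) = 126.
Add back selections omitting two groups (i.e. drawn from a single group): C(3,5) + C(6,5) + C(3,5) = 6.
By inclusion–exclusion: 792 − 258 + 6 = 540.

540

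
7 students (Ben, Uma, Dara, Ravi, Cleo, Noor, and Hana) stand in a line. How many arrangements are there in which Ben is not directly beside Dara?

3600

Of the 7! = 5040 arrangements, those with Ben and Dara adjacent number 2 × 6! = 1440 (treat the pair as a block with 2 internal orders).
So 5040 − 1440 = 3600 arrangements keep them apart.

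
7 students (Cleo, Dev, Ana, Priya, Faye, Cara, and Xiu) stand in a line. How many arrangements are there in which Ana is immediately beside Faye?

1440

Place the 5 others and the Ana-Faye pair as 6 objects in a line; the pair has 2 internal arrangements.
That gives 2 × 6! = 2 × 720 = 1440.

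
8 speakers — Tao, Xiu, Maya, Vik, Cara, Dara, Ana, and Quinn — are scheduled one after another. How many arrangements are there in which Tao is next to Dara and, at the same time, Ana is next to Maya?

2880

Treat {Tao,Dara} as one block (2 orders) and {Ana,Maya} as another (2 orders).
That leaves 6 units to arrange: 2 × 2 × 6! = 4 × 720 = 2880.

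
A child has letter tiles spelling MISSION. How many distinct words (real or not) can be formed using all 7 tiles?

1260

The 7 letters of MISSION have repeats: I appearing twice and S appearing twice.
So there are 7! / (2!·2!) = 1260 distinguishable arrangements.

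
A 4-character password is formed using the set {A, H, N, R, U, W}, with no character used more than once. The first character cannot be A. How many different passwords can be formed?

The first character has 6−1 = 5 choices (anything except A).
The remaining 3 characters are filled from the other 5 symbols without repetition: 5 × 4 × 3 = 60.
Total: 5 × 60 = 300.

300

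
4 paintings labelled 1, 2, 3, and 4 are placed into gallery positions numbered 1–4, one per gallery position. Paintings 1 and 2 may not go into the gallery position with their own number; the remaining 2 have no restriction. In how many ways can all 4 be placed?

Let Aᵢ (for i ∈ {1, 2}) be the placements that put painting i in its forbidden gallery position. Any j of these fix j positions, leaving (4−j)! ways to fill the rest, and there are C(2,j) ways to pick which j.
By inclusion–exclusion, the number of valid placements is Σ_{j=0}^{2} (−1)^j C(2,j)·(4−j)!.
Computing: 24 − 12 + 2 = 14.

14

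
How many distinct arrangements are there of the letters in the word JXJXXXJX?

Letter multiplicities in JXJXXXJX: J×3, X×5.
Dividing 8! = 40320 by 5!·3! = 720 for the repeated letters gives 56.

56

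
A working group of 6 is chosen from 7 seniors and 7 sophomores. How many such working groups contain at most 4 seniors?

Split by how many seniors are chosen (0 through 4).
Sum: C(7,0)·C(7,6) + C(7,1)·C(7,5) + C(7,2)·C(7,4) + C(7,3)·C(7,3) + C(7,4)·C(7,2) = 7 + 147 + 735 + 1225 + 735 = 2849.

2849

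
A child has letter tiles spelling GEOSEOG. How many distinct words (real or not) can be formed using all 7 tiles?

630

The 7 letters of GEOSEOG have repeats: E appearing twice, G appearing twice, and O appearing twice.
So there are 7! / (2!·2!·2!) = 630 distinguishable arrangements.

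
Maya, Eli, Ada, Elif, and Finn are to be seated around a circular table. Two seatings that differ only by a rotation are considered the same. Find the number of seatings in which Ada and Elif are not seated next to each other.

12

Without the restriction there are (4)! = 24 seatings.
Seatings with Ada beside Elif: treat them as a block with 2 internal orders, giving 2 × (3)! = 12.
Subtracting, 24 − 12 = 12.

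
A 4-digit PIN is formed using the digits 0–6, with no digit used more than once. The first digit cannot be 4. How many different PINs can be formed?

The first digit has 7−1 = 6 choices (anything except 4).
The remaining 3 digits are filled from the other 6 symbols without repetition: 6 × 5 × 4 = 120.
Total: 6 × 120 = 720.

720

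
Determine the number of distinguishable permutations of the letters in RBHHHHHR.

The 8 letters of RBHHHHHR have repeats: H appearing 5 times and R appearing twice.
Dividing 8! = 40320 by 5!·2! = 240 for the repeated letters gives 168.

168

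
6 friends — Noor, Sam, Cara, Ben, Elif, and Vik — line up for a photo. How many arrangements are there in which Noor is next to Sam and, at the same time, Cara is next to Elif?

Treat {Noor,Sam} as one block (2 orders) and {Cara,Elif} as another (2 orders).
That leaves 4 units to arrange: 2 × 2 × 4! = 4 × 24 = 96.

96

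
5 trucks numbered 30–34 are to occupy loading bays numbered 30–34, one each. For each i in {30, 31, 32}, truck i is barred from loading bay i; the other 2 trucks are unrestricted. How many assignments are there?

64

Let Aᵢ (for i ∈ {30, 31, 32}) be the placements that put truck i in its forbidden loading bay. Any j of these fix j positions, leaving (5−j)! ways to fill the rest, and there are C(3,j) ways to pick which j.
By inclusion–exclusion, the number of valid placements is Σ_{j=0}^{3} (−1)^j C(3,j)·(5−j)!.
Computing: 120 − 72 + 18 − 2 = 64.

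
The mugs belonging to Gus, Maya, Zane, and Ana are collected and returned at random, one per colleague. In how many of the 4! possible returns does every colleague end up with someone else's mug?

Let Aᵢ be the assignments in which colleague i gets their own mug. We want the size of the complement of A₁∪…∪A_4.
By inclusion–exclusion this is Σ_{j=0}^{4} (−1)^j C(4,j)·(4−j)!.
Computing: 24 − 24 + 12 − 4 + 1 = 9.

9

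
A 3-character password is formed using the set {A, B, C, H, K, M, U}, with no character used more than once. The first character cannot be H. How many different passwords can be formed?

180

The first character has 7−1 = 6 choices (anything except H).
The remaining 2 characters are filled from the other 6 symbols without repetition: 6 × 5 = 30.
Total: 6 × 30 = 180.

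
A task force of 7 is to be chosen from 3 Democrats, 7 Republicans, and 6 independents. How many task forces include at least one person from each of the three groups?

9569

Unrestricted: C(16,7) = 11440 ways to pick any 7 of the 16.
Subtract selections that omit an entire group: no Democrats → C(13,7) = 1716; no Republicans → C(9,7) = 36; no independents → C(10,7) = 120.
Add back selections omitting two groups (i.e. drawn from a single group): C(3,7) + C(7,7) + C(6,7) = 1.
By inclusion–exclusion: 11440 − 1872 + 1 = 9569.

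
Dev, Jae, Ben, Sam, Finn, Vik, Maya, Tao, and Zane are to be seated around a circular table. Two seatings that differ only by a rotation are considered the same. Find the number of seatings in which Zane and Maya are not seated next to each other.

All circular seatings of 9 people number (8)! = 40320.
Those with Zane next to Maya: fuse the pair into one unit and seat 8 units around a circle — 2·(7)! = 10080.
Subtracting, 40320 − 10080 = 30240.

30240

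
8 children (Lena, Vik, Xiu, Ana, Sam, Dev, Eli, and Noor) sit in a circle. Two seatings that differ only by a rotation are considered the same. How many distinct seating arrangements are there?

5040

Fix one person's seat to break rotational symmetry; the remaining 7 people can be arranged in (7)! = 5040 ways.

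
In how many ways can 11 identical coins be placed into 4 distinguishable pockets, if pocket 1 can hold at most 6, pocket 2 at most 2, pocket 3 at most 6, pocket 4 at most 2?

36

Without the upper bounds there are C(14,3) = 364 ways to split 11 among 4 pockets.
Subtract solutions that violate a single cap (substitute x_i' = x_i − (cap_i+1)): x_1 ≥ 7 gives C(7,3) = 35; x_2 ≥ 3 gives C(11,3) = 165; x_3 ≥ 7 gives C(7,3) = 35; x_4 ≥ 3 gives C(11,3) = 165. Together 400.
Add back pairs where two caps are both exceeded: 4 + 0 + 4 + 4 + 56 + 4 = 72.
By inclusion–exclusion the count is 364 − 400 + 72 = 36.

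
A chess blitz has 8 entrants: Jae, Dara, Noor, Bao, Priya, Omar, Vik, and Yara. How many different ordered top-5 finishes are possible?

There are 8 choices for 1st place, 7 for 2nd, and so on down to 4 for position 5.
That gives 8 × 7 × 6 × 5 × 4 = 6720.

6720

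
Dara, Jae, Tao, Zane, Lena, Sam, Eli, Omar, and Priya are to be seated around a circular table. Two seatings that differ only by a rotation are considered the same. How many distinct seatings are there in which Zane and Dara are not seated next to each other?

Without the restriction there are (8)! = 40320 seatings.
Seatings with Zane beside Dara: treat them as a block with 2 internal orders, giving 2 × (7)! = 10080.
Subtracting, 40320 − 10080 = 30240.

30240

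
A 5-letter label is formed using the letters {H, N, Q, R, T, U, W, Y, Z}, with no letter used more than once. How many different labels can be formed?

This is a permutation of 5 out of 9: P(9,5) = 9!/4!.
9 × 8 × 7 × 6 × 5 = 15120.

15120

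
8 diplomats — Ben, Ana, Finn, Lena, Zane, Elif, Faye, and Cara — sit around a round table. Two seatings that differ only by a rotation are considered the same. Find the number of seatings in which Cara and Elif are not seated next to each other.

3600

All circular seatings of 8 people number (7)! = 5040.
Seatings with Cara beside Elif: treat them as a block with 2 internal orders, giving 2 × (6)! = 1440.
Subtracting, 5040 − 1440 = 3600.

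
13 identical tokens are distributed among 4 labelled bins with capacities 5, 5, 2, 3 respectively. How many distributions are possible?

Without the upper bounds there are C(16,3) = 560 ways to split 13 among 4 bins.
Subtract solutions that violate a single cap (substitute x_i' = x_i − (cap_i+1)): x_1 ≥ 6 gives C(10,3) = 120; x_2 ≥ 6 gives C(10,3) = 120; x_3 ≥ 3 gives C(13,3) = 286; x_4 ≥ 4 gives C(12,3) = 220. Together 746.
Add back pairs where two caps are both exceeded: 4 + 35 + 20 + 35 + 20 + 84 = 198.
Subtract triples: 0 + 0 + 1 + 1 = 2.
By inclusion–exclusion the count is 560 − 746 + 198 − 2 = 10.

10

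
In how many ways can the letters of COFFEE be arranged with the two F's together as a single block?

60

Treat the 2 copies of F as a single block. The multiset to arrange is then {FF, C, E, E, O}, 5 items in all.
That gives (5)!/(2!) = 60 arrangements.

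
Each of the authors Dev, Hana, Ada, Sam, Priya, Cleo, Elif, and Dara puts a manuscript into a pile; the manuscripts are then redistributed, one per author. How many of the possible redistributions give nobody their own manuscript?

This is the derangement count D_8: permutations of 8 items with no fixed point.
By inclusion–exclusion this is Σ_{j=0}^{8} (−1)^j C(8,j)·(8−j)!.
Computing: 40320 − 40320 + 20160 − 6720 + 1680 − 336 + 56 − 8 + 1 = 14833.

14833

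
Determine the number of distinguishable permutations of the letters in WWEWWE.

15

The 6 letters of WWEWWE have repeats: E appearing twice and W appearing 4 times.
So there are 6! / (4!·2!) = 15 distinguishable arrangements.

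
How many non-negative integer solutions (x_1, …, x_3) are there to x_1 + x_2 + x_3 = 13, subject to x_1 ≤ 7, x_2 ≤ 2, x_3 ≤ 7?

9

By stars and bars, unrestricted non-negative solutions to x_1+…+x_3 = 13 number C(13+2,2) = 105.
Subtract solutions that violate a single cap (substitute x_i' = x_i − (cap_i+1)): x_1 ≥ 8 gives C(7,2) = 21; x_2 ≥ 3 gives C(12,2) = 66; x_3 ≥ 8 gives C(7,2) = 21. Together 108.
Add back pairs where two caps are both exceeded: 6 + 0 + 6 = 12.
By inclusion–exclusion the count is 105 − 108 + 12 = 9.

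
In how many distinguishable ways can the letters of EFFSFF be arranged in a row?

The 6 letters of EFFSFF have repeats: F appearing 4 times.
Dividing 6! = 720 by 4! = 24 for the repeated letters gives 30.

30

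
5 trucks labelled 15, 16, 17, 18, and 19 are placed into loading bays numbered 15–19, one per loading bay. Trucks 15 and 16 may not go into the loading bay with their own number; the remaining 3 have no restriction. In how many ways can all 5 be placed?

78

Let Aᵢ (for i ∈ {15, 16}) be the placements that put truck i in its forbidden loading bay. Any j of these fix j positions, leaving (5−j)! ways to fill the rest, and there are C(2,j) ways to pick which j.
By inclusion–exclusion, the number of valid placements is Σ_{j=0}^{2} (−1)^j C(2,j)·(5−j)!.
Computing: 120 − 48 + 6 = 78.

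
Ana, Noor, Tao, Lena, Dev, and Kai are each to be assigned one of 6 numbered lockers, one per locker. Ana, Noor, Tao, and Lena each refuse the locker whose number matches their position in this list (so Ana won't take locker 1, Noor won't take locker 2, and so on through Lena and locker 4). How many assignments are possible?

362

Let Aᵢ (for 1 ≤ i ≤ 4) be the placements that put person i in their forbidden locker. Any j of these fix j positions, leaving (6−j)! ways to fill the rest, and there are C(4,j) ways to pick which j.
By inclusion–exclusion, the number of valid placements is Σ_{j=0}^{4} (−1)^j C(4,j)·(6−j)!.
Computing: 720 − 480 + 144 − 24 + 2 = 362.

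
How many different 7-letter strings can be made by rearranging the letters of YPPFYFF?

210

Letter multiplicities in YPPFYFF: F×3, P×2, Y×2.
So there are 7! / (3!·2!·2!) = 210 distinguishable arrangements.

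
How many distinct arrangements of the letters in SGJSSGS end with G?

With the last slot taken by G, it remains to arrange the other 6 letters (SJSSGS).
Those 6 letters have S appearing 4 times, giving (6)!/(4!) = 30.

30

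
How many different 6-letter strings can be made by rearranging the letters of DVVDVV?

15

Letter multiplicities in DVVDVV: D×2, V×4.
So there are 6! / (4!·2!) = 15 distinguishable arrangements.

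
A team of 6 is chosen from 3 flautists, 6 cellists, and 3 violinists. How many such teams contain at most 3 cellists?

662

Split by how many cellists are chosen (0 through 3).
Sum: C(6,0)·C(6,6) + C(6,1)·C(6,5) + C(6,2)·C(6,4) + C(6,3)·C(6,3) = 1 + 36 + 225 + 400 = 662.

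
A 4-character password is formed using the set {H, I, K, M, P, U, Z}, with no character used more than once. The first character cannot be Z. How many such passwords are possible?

720

The first character has 7−1 = 6 choices (anything except Z).
The remaining 3 characters are filled from the other 6 symbols without repetition: 6 × 5 × 4 = 120.
Total: 6 × 120 = 720.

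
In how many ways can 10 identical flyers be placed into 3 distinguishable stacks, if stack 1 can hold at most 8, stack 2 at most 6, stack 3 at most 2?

18

Without the upper bounds there are C(12,2) = 66 ways to split 10 among 3 stacks.
Subtract solutions that violate a single cap (substitute x_i' = x_i − (cap_i+1)): x_1 ≥ 9 gives C(3,2) = 3; x_2 ≥ 7 gives C(5,2) = 10; x_3 ≥ 3 gives C(9,2) = 36. Together 49.
Add back pairs where two caps are both exceeded: 0 + 0 + 1 = 1.
By inclusion–exclusion the count is 66 − 49 + 1 = 18.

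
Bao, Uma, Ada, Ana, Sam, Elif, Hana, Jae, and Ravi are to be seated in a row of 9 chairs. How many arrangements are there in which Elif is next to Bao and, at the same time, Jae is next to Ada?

20160

Treat {Elif,Bao} as one block (2 orders) and {Jae,Ada} as another (2 orders).
That leaves 7 units to arrange: 2 × 2 × 7! = 4 × 5040 = 20160.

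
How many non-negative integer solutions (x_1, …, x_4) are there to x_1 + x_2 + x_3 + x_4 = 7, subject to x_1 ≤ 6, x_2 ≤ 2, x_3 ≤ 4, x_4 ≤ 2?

43

Ignoring the caps, the number of non-negative solutions to x_1+…+x_4 = 7 is C(10,3) = 120.
Subtract solutions that violate a single cap (substitute x_i' = x_i − (cap_i+1)): x_1 ≥ 7 gives C(3,3) = 1; x_2 ≥ 3 gives C(7,3) = 35; x_3 ≥ 5 gives C(5,3) = 10; x_4 ≥ 3 gives C(7,3) = 35. Together 81.
Add back pairs where two caps are both exceeded: 0 + 0 + 0 + 0 + 4 + 0 = 4.
By inclusion–exclusion the count is 120 − 81 + 4 = 43.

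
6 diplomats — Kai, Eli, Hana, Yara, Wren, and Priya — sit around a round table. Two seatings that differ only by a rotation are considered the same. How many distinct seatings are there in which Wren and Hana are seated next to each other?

Treat {Wren, Hana} as one unit (2 internal orders) and seat the resulting 5 units around the table: (4)! circular arrangements.
So 2 × (4)! = 2 × 24 = 48.

48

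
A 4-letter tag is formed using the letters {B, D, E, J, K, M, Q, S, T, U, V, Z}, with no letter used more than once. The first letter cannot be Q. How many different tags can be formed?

The first letter has 12−1 = 11 choices (anything except Q).
The remaining 3 letters are filled from the other 11 symbols without repetition: 11 × 10 × 9 = 990.
Total: 11 × 990 = 10890.

10890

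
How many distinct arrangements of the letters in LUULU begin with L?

4

With the first slot taken by L, it remains to arrange the other 4 letters (UULU).
Those 4 letters have U appearing 3 times, giving (4)!/(3!) = 4.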